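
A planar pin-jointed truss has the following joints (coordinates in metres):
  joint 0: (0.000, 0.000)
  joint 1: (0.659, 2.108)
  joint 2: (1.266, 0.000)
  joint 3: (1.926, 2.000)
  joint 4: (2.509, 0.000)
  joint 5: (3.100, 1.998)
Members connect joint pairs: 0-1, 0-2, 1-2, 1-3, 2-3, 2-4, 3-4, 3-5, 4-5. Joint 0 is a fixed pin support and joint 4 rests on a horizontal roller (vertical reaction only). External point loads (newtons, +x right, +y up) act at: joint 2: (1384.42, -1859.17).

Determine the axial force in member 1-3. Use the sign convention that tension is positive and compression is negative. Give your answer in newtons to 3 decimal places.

N=6 nodes, M=9 members, R=3 reactions → 2N=12, M+R=12
member 0 (0-1): L=2.2086, (cx,cy)=(0.2984,0.9544)
member 1 (0-2): L=1.2660, (cx,cy)=(1.0000,0.0000)
member 2 (1-2): L=2.1937, (cx,cy)=(0.2767,-0.9610)
member 3 (1-3): L=1.2716, (cx,cy)=(0.9964,-0.0849)
member 4 (2-3): L=2.1061, (cx,cy)=(0.3134,0.9496)
member 5 (2-4): L=1.2430, (cx,cy)=(1.0000,0.0000)
member 6 (3-4): L=2.0832, (cx,cy)=(0.2799,-0.9600)
member 7 (3-5): L=1.1740, (cx,cy)=(1.0000,-0.0017)
member 8 (4-5): L=2.0836, (cx,cy)=(0.2836,0.9589)
solve A·x = −loads:
  F[0-1] = -965.0224 N (compression)
  F[0-2] = +1672.3616 N (tension)
  F[1-2] = +1008.7910 N (tension)
  F[1-3] = -569.1380 N (compression)
  F[2-3] = +936.9642 N (tension)
  F[2-4] = +273.4580 N (tension)
  F[3-4] = -977.1505 N (compression)
  F[3-5] = +0.0000 N (tension)
  F[4-5] = -0.0000 N (compression)
  Rx@0 = -1384.4200 N
  Ry@0 = +921.0635 N
  Ry@4 = +938.1065 N

-569.138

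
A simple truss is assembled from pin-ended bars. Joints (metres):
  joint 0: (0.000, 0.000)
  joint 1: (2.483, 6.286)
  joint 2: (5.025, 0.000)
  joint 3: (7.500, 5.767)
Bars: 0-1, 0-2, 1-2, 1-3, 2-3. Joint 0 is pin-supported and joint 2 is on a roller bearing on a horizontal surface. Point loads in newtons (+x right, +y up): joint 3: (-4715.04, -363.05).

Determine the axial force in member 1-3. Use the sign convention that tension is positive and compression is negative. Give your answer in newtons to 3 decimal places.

-4388.718

N=4 nodes, M=5 members, R=3 reactions → 2N=8, M+R=8
member 0 (0-1): L=6.7586, (cx,cy)=(0.3674,0.9301)
member 1 (0-2): L=5.0250, (cx,cy)=(1.0000,0.0000)
member 2 (1-2): L=6.7805, (cx,cy)=(0.3749,-0.9271)
member 3 (1-3): L=5.0438, (cx,cy)=(0.9947,-0.1029)
member 4 (2-3): L=6.2757, (cx,cy)=(0.3944,0.9189)
solve A·x = −loads:
  F[0-1] = -5625.8718 N (compression)
  F[0-2] = -2648.1953 N (compression)
  F[1-2] = +6131.2223 N (tension)
  F[1-3] = -4388.7182 N (compression)
  F[2-3] = -886.4987 N (compression)
  Rx@0 = +4715.0400 N
  Ry@0 = +5232.4551 N
  Ry@2 = -4869.4051 N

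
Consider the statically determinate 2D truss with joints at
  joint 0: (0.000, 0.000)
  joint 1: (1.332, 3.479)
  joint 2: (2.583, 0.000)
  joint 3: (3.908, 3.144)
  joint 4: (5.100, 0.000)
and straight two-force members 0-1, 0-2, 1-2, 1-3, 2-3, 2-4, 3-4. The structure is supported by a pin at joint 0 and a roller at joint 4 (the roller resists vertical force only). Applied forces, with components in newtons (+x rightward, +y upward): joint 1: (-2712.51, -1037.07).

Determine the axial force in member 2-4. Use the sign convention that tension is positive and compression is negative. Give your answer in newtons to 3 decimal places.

-598.843

N=5 nodes, M=7 members, R=3 reactions → 2N=10, M+R=10
member 0 (0-1): L=3.7253, (cx,cy)=(0.3576,0.9339)
member 1 (0-2): L=2.5830, (cx,cy)=(1.0000,0.0000)
member 2 (1-2): L=3.6971, (cx,cy)=(0.3384,-0.9410)
member 3 (1-3): L=2.5977, (cx,cy)=(0.9916,-0.1290)
member 4 (2-3): L=3.4118, (cx,cy)=(0.3884,0.9215)
member 5 (2-4): L=2.5170, (cx,cy)=(1.0000,0.0000)
member 6 (3-4): L=3.3624, (cx,cy)=(0.3545,-0.9351)
solve A·x = −loads:
  F[0-1] = -2801.7925 N (compression)
  F[0-2] = -1710.7078 N (compression)
  F[1-2] = +1512.8391 N (tension)
  F[1-3] = +1208.8960 N (tension)
  F[2-3] = -1544.8573 N (compression)
  F[2-4] = -598.8431 N (compression)
  F[3-4] = +1689.2100 N (tension)
  Rx@0 = +2712.5100 N
  Ry@0 = +2616.5690 N
  Ry@4 = -1579.4990 N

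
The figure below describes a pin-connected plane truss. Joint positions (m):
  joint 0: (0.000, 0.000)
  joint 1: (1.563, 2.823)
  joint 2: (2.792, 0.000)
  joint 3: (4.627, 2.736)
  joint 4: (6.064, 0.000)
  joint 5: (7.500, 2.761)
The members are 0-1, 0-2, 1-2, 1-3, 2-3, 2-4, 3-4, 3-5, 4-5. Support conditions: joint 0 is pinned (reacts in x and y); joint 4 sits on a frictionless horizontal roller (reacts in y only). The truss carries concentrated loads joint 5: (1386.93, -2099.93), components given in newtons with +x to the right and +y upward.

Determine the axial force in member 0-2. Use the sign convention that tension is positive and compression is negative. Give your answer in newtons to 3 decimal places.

761.972

N=6 nodes, M=9 members, R=3 reactions → 2N=12, M+R=12
member 0 (0-1): L=3.2268, (cx,cy)=(0.4844,0.8749)
member 1 (0-2): L=2.7920, (cx,cy)=(1.0000,0.0000)
member 2 (1-2): L=3.0789, (cx,cy)=(0.3992,-0.9169)
member 3 (1-3): L=3.0652, (cx,cy)=(0.9996,-0.0284)
member 4 (2-3): L=3.2944, (cx,cy)=(0.5570,0.8305)
member 5 (2-4): L=3.2720, (cx,cy)=(1.0000,0.0000)
member 6 (3-4): L=3.0904, (cx,cy)=(0.4650,-0.8853)
member 7 (3-5): L=2.8731, (cx,cy)=(1.0000,0.0087)
member 8 (4-5): L=3.1121, (cx,cy)=(0.4614,0.8872)
solve A·x = −loads:
  F[0-1] = +1290.2231 N (tension)
  F[0-2] = +761.9725 N (tension)
  F[1-2] = -1266.0966 N (compression)
  F[1-3] = +1130.7952 N (tension)
  F[2-3] = +1397.7710 N (tension)
  F[2-4] = -521.9816 N (compression)
  F[3-4] = -1250.5016 N (compression)
  F[3-5] = +2490.4717 N (tension)
  F[4-5] = -2391.3981 N (compression)
  Rx@0 = -1386.9300 N
  Ry@0 = -1128.7621 N
  Ry@4 = +3228.6921 N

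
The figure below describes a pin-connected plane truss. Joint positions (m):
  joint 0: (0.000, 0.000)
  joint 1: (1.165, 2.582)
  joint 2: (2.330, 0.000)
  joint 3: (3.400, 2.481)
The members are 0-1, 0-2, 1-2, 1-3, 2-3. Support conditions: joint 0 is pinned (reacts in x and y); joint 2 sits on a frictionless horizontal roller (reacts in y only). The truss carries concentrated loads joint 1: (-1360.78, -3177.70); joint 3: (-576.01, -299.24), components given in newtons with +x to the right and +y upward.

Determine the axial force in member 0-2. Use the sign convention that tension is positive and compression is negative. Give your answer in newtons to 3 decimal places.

N=4 nodes, M=5 members, R=3 reactions → 2N=8, M+R=8
member 0 (0-1): L=2.8327, (cx,cy)=(0.4113,0.9115)
member 1 (0-2): L=2.3300, (cx,cy)=(1.0000,0.0000)
member 2 (1-2): L=2.8327, (cx,cy)=(0.4113,-0.9115)
member 3 (1-3): L=2.2373, (cx,cy)=(0.9990,-0.0451)
member 4 (2-3): L=2.7019, (cx,cy)=(0.3960,0.9182)
solve A·x = −loads:
  F[0-1] = -3919.5607 N (compression)
  F[0-2] = -324.7744 N (compression)
  F[1-2] = +455.1083 N (tension)
  F[1-3] = -438.8575 N (compression)
  F[2-3] = -347.4591 N (compression)
  Rx@0 = +1936.7900 N
  Ry@0 = +3572.7247 N
  Ry@2 = -95.7847 N

-324.774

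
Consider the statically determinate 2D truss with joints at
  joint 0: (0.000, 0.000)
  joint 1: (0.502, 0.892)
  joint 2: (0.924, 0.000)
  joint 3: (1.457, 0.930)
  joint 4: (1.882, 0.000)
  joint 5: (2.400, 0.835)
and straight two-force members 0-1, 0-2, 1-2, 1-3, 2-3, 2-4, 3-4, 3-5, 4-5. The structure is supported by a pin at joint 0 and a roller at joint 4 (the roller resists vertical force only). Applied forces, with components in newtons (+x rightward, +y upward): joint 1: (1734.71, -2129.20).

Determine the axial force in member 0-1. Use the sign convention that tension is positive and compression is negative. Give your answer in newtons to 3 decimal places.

-848.075

N=6 nodes, M=9 members, R=3 reactions → 2N=12, M+R=12
member 0 (0-1): L=1.0236, (cx,cy)=(0.4904,0.8715)
member 1 (0-2): L=0.9240, (cx,cy)=(1.0000,0.0000)
member 2 (1-2): L=0.9868, (cx,cy)=(0.4277,-0.9039)
member 3 (1-3): L=0.9558, (cx,cy)=(0.9992,0.0398)
member 4 (2-3): L=1.0719, (cx,cy)=(0.4972,0.8676)
member 5 (2-4): L=0.9580, (cx,cy)=(1.0000,0.0000)
member 6 (3-4): L=1.0225, (cx,cy)=(0.4156,-0.9095)
member 7 (3-5): L=0.9478, (cx,cy)=(0.9950,-0.1002)
member 8 (4-5): L=0.9826, (cx,cy)=(0.5272,0.8498)
solve A·x = −loads:
  F[0-1] = -848.0747 N (compression)
  F[0-2] = +2150.6455 N (tension)
  F[1-2] = -1602.3518 N (compression)
  F[1-3] = -1466.5583 N (compression)
  F[2-3] = +1669.4539 N (tension)
  F[2-4] = +635.2733 N (tension)
  F[3-4] = -1528.4064 N (compression)
  F[3-5] = -0.0000 N (compression)
  F[4-5] = +0.0000 N (tension)
  Rx@0 = -1734.7100 N
  Ry@0 = +739.0726 N
  Ry@4 = +1390.1274 N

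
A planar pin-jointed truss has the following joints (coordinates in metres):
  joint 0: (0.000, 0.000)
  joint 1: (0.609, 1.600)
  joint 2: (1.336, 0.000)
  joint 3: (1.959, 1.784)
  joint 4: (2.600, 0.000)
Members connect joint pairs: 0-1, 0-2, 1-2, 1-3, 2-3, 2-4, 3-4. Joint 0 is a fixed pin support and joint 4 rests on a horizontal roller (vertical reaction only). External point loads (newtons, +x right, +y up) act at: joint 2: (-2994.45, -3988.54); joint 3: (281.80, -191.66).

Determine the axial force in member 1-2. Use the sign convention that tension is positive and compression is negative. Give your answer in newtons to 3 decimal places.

1758.286

N=5 nodes, M=7 members, R=3 reactions → 2N=10, M+R=10
member 0 (0-1): L=1.7120, (cx,cy)=(0.3557,0.9346)
member 1 (0-2): L=1.3360, (cx,cy)=(1.0000,0.0000)
member 2 (1-2): L=1.7574, (cx,cy)=(0.4137,-0.9104)
member 3 (1-3): L=1.3625, (cx,cy)=(0.9908,0.1350)
member 4 (2-3): L=1.8897, (cx,cy)=(0.3297,0.9441)
member 5 (2-4): L=1.2640, (cx,cy)=(1.0000,0.0000)
member 6 (3-4): L=1.8957, (cx,cy)=(0.3381,-0.9411)
solve A·x = −loads:
  F[0-1] = -1918.4225 N (compression)
  F[0-2] = -2030.2132 N (compression)
  F[1-2] = +1758.2863 N (tension)
  F[1-3] = -1422.8291 N (compression)
  F[2-3] = +2529.1598 N (tension)
  F[2-4] = +857.7552 N (tension)
  F[3-4] = -2536.6841 N (compression)
  Rx@0 = +2712.6500 N
  Ry@0 = +1792.9375 N
  Ry@4 = +2387.2625 N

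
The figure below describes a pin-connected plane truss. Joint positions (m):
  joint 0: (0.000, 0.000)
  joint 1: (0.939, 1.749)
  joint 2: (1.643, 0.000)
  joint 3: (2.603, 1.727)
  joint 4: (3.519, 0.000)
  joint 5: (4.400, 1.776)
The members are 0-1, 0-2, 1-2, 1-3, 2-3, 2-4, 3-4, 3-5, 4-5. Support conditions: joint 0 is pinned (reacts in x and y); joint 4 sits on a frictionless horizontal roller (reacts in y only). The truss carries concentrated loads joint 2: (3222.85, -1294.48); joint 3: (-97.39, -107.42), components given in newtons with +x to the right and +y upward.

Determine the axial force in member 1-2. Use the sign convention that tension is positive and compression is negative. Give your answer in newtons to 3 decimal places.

N=6 nodes, M=9 members, R=3 reactions → 2N=12, M+R=12
member 0 (0-1): L=1.9851, (cx,cy)=(0.4730,0.8811)
member 1 (0-2): L=1.6430, (cx,cy)=(1.0000,0.0000)
member 2 (1-2): L=1.8854, (cx,cy)=(0.3734,-0.9277)
member 3 (1-3): L=1.6641, (cx,cy)=(0.9999,-0.0132)
member 4 (2-3): L=1.9759, (cx,cy)=(0.4859,0.8740)
member 5 (2-4): L=1.8760, (cx,cy)=(1.0000,0.0000)
member 6 (3-4): L=1.9549, (cx,cy)=(0.4686,-0.8834)
member 7 (3-5): L=1.7977, (cx,cy)=(0.9996,0.0273)
member 8 (4-5): L=1.9825, (cx,cy)=(0.4444,0.8958)
solve A·x = −loads:
  F[0-1] = -869.2467 N (compression)
  F[0-2] = +3536.6293 N (tension)
  F[1-2] = +835.8738 N (tension)
  F[1-3] = -723.3492 N (compression)
  F[2-3] = +593.8703 N (tension)
  F[2-4] = +337.3595 N (tension)
  F[3-4] = -719.9780 N (compression)
  F[3-5] = -0.0000 N (compression)
  F[4-5] = +0.0000 N (tension)
  Rx@0 = -3125.4600 N
  Ry@0 = +765.8522 N
  Ry@4 = +636.0478 N

835.874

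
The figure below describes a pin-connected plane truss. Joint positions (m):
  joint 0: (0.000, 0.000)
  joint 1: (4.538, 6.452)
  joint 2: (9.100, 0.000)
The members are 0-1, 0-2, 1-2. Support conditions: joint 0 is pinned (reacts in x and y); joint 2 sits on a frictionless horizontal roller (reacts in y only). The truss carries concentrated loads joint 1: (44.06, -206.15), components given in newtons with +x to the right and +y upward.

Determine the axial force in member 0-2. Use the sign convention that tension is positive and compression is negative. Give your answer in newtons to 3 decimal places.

N=3 nodes, M=3 members, R=3 reactions → 2N=6, M+R=6
member 0 (0-1): L=7.8881, (cx,cy)=(0.5753,0.8179)
member 1 (0-2): L=9.1000, (cx,cy)=(1.0000,0.0000)
member 2 (1-2): L=7.9019, (cx,cy)=(0.5773,-0.8165)
solve A·x = −loads:
  F[0-1] = -88.1575 N (compression)
  F[0-2] = +94.7769 N (tension)
  F[1-2] = -164.1644 N (compression)
  Rx@0 = -44.0600 N
  Ry@0 = +72.1078 N
  Ry@2 = +134.0422 N

94.777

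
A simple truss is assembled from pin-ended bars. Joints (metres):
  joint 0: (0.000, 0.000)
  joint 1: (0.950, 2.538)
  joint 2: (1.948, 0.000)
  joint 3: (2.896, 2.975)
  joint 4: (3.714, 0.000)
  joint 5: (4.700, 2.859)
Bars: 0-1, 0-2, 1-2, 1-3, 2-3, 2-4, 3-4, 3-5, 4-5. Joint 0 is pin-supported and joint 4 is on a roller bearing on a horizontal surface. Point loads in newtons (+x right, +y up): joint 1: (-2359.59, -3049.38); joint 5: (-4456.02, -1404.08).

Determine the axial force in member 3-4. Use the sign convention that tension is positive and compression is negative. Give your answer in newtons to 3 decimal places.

N=6 nodes, M=9 members, R=3 reactions → 2N=12, M+R=12
member 0 (0-1): L=2.7100, (cx,cy)=(0.3506,0.9365)
member 1 (0-2): L=1.9480, (cx,cy)=(1.0000,0.0000)
member 2 (1-2): L=2.7272, (cx,cy)=(0.3659,-0.9306)
member 3 (1-3): L=1.9945, (cx,cy)=(0.9757,0.2191)
member 4 (2-3): L=3.1224, (cx,cy)=(0.3036,0.9528)
member 5 (2-4): L=1.7660, (cx,cy)=(1.0000,0.0000)
member 6 (3-4): L=3.0854, (cx,cy)=(0.2651,-0.9642)
member 7 (3-5): L=1.8077, (cx,cy)=(0.9979,-0.0642)
member 8 (4-5): L=3.0242, (cx,cy)=(0.3260,0.9454)
solve A·x = −loads:
  F[0-1] = -7409.4693 N (compression)
  F[0-2] = -4218.1670 N (compression)
  F[1-2] = +3787.9429 N (tension)
  F[1-3] = -1664.4860 N (compression)
  F[2-3] = -3699.8444 N (compression)
  F[2-4] = -1708.6570 N (compression)
  F[3-4] = +4293.3809 N (tension)
  F[3-5] = -3893.6437 N (compression)
  F[4-5] = -1749.5274 N (compression)
  Rx@0 = +6815.6100 N
  Ry@0 = +6939.2741 N
  Ry@4 = -2485.8141 N

4293.381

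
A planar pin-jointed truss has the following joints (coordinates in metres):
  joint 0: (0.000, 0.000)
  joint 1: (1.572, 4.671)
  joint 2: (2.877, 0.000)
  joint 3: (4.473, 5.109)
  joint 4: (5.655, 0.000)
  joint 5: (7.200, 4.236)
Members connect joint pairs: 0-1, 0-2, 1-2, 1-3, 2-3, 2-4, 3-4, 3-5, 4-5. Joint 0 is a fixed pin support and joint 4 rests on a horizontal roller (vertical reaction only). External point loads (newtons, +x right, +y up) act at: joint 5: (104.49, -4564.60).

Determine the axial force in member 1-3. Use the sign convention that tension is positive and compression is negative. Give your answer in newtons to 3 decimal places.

N=6 nodes, M=9 members, R=3 reactions → 2N=12, M+R=12
member 0 (0-1): L=4.9284, (cx,cy)=(0.3190,0.9478)
member 1 (0-2): L=2.8770, (cx,cy)=(1.0000,0.0000)
member 2 (1-2): L=4.8499, (cx,cy)=(0.2691,-0.9631)
member 3 (1-3): L=2.9339, (cx,cy)=(0.9888,0.1493)
member 4 (2-3): L=5.3525, (cx,cy)=(0.2982,0.9545)
member 5 (2-4): L=2.7780, (cx,cy)=(1.0000,0.0000)
member 6 (3-4): L=5.2439, (cx,cy)=(0.2254,-0.9743)
member 7 (3-5): L=2.8633, (cx,cy)=(0.9524,-0.3049)
member 8 (4-5): L=4.5090, (cx,cy)=(0.3427,0.9395)
solve A·x = −loads:
  F[0-1] = +1398.4068 N (tension)
  F[0-2] = -341.5537 N (compression)
  F[1-2] = -1253.3252 N (compression)
  F[1-3] = +792.1650 N (tension)
  F[2-3] = +1264.6282 N (tension)
  F[2-4] = -1055.8834 N (compression)
  F[3-4] = -1880.9690 N (compression)
  F[3-5] = +1663.5545 N (tension)
  F[4-5] = -4318.8506 N (compression)
  Rx@0 = -104.4900 N
  Ry@0 = -1325.3628 N
  Ry@4 = +5889.9628 N

792.165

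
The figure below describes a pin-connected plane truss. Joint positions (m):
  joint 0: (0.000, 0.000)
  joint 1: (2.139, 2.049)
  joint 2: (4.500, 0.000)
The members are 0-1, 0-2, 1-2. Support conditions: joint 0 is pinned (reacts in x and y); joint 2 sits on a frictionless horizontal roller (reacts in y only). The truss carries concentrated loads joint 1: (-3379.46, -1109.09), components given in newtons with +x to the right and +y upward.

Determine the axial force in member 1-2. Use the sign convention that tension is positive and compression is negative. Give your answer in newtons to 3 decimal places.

N=3 nodes, M=3 members, R=3 reactions → 2N=6, M+R=6
member 0 (0-1): L=2.9620, (cx,cy)=(0.7221,0.6918)
member 1 (0-2): L=4.5000, (cx,cy)=(1.0000,0.0000)
member 2 (1-2): L=3.1261, (cx,cy)=(0.7552,-0.6554)
solve A·x = −loads:
  F[0-1] = -3065.6728 N (compression)
  F[0-2] = -1165.6281 N (compression)
  F[1-2] = +1543.3761 N (tension)
  Rx@0 = +3379.4600 N
  Ry@0 = +2120.6833 N
  Ry@2 = -1011.5933 N

1543.376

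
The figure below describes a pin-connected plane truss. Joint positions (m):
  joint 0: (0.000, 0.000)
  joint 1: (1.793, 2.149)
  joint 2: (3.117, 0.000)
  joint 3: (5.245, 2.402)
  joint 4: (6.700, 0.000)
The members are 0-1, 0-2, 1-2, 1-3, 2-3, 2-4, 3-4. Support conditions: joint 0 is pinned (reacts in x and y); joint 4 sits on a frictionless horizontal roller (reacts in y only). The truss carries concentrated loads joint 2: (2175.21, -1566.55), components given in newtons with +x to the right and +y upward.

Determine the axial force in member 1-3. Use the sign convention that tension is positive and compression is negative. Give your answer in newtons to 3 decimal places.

-1165.734

N=5 nodes, M=7 members, R=3 reactions → 2N=10, M+R=10
member 0 (0-1): L=2.7988, (cx,cy)=(0.6406,0.7678)
member 1 (0-2): L=3.1170, (cx,cy)=(1.0000,0.0000)
member 2 (1-2): L=2.5241, (cx,cy)=(0.5245,-0.8514)
member 3 (1-3): L=3.4613, (cx,cy)=(0.9973,0.0731)
member 4 (2-3): L=3.2090, (cx,cy)=(0.6631,0.7485)
member 5 (2-4): L=3.5830, (cx,cy)=(1.0000,0.0000)
member 6 (3-4): L=2.8083, (cx,cy)=(0.5181,-0.8553)
solve A·x = −loads:
  F[0-1] = -1091.0516 N (compression)
  F[0-2] = +2874.1826 N (tension)
  F[1-2] = +883.9050 N (tension)
  F[1-3] = -1165.7339 N (compression)
  F[2-3] = +1087.5032 N (tension)
  F[2-4] = +441.4650 N (tension)
  F[3-4] = -852.0772 N (compression)
  Rx@0 = -2175.2100 N
  Ry@0 = +837.7535 N
  Ry@4 = +728.7965 N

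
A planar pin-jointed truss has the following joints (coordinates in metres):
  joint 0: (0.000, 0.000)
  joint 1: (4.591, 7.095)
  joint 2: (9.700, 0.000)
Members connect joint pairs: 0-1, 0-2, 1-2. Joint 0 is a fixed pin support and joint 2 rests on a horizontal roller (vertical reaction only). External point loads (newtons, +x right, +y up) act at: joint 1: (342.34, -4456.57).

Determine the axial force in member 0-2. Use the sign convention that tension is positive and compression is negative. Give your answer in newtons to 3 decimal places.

N=3 nodes, M=3 members, R=3 reactions → 2N=6, M+R=6
member 0 (0-1): L=8.4508, (cx,cy)=(0.5433,0.8396)
member 1 (0-2): L=9.7000, (cx,cy)=(1.0000,0.0000)
member 2 (1-2): L=8.7430, (cx,cy)=(0.5843,-0.8115)
solve A·x = −loads:
  F[0-1] = -2497.5799 N (compression)
  F[0-2] = +1699.1780 N (tension)
  F[1-2] = -2907.8091 N (compression)
  Rx@0 = -342.3400 N
  Ry@0 = +2096.8777 N
  Ry@2 = +2359.6923 N

1699.178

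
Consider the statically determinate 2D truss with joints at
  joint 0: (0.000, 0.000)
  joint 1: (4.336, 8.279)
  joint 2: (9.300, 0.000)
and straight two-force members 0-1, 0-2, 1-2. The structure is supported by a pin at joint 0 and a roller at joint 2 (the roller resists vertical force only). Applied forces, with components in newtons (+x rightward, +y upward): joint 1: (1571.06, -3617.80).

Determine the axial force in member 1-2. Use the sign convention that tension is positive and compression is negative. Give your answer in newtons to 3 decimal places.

-3597.433

N=3 nodes, M=3 members, R=3 reactions → 2N=6, M+R=6
member 0 (0-1): L=9.3457, (cx,cy)=(0.4640,0.8859)
member 1 (0-2): L=9.3000, (cx,cy)=(1.0000,0.0000)
member 2 (1-2): L=9.6531, (cx,cy)=(0.5142,-0.8576)
solve A·x = −loads:
  F[0-1] = -601.0756 N (compression)
  F[0-2] = +1849.9321 N (tension)
  F[1-2] = -3597.4326 N (compression)
  Rx@0 = -1571.0600 N
  Ry@0 = +532.4681 N
  Ry@2 = +3085.3319 N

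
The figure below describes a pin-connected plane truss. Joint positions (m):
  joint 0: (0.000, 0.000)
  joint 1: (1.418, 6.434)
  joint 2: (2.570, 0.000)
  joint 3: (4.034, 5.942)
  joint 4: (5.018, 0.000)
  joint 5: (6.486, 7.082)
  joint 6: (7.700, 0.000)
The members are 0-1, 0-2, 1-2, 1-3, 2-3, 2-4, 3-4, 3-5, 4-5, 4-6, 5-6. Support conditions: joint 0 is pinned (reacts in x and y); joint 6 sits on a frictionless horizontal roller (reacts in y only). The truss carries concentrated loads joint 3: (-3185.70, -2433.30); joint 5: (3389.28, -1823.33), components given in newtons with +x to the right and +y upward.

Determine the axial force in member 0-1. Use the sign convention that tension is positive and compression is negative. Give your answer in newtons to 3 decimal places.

N=7 nodes, M=11 members, R=3 reactions → 2N=14, M+R=14
member 0 (0-1): L=6.5884, (cx,cy)=(0.2152,0.9766)
member 1 (0-2): L=2.5700, (cx,cy)=(1.0000,0.0000)
member 2 (1-2): L=6.5363, (cx,cy)=(0.1762,-0.9843)
member 3 (1-3): L=2.6619, (cx,cy)=(0.9828,-0.1848)
member 4 (2-3): L=6.1197, (cx,cy)=(0.2392,0.9710)
member 5 (2-4): L=2.4480, (cx,cy)=(1.0000,0.0000)
member 6 (3-4): L=6.0229, (cx,cy)=(0.1634,-0.9866)
member 7 (3-5): L=2.7041, (cx,cy)=(0.9068,0.4216)
member 8 (4-5): L=7.2325, (cx,cy)=(0.2030,0.9792)
member 9 (4-6): L=2.6820, (cx,cy)=(1.0000,0.0000)
member 10 (5-6): L=7.1853, (cx,cy)=(0.1690,-0.9856)
solve A·x = −loads:
  F[0-1] = -805.9729 N (compression)
  F[0-2] = +377.0468 N (tension)
  F[1-2] = +861.7637 N (tension)
  F[1-3] = -331.0533 N (compression)
  F[2-3] = -873.6413 N (compression)
  F[2-4] = +737.9284 N (tension)
  F[3-4] = -389.1985 N (compression)
  F[3-5] = +2994.0191 N (tension)
  F[4-5] = +392.1316 N (tension)
  F[4-6] = +594.7513 N (tension)
  F[5-6] = -3520.1529 N (compression)
  Rx@0 = -203.5800 N
  Ry@0 = +787.0843 N
  Ry@6 = +3469.5457 N

-805.973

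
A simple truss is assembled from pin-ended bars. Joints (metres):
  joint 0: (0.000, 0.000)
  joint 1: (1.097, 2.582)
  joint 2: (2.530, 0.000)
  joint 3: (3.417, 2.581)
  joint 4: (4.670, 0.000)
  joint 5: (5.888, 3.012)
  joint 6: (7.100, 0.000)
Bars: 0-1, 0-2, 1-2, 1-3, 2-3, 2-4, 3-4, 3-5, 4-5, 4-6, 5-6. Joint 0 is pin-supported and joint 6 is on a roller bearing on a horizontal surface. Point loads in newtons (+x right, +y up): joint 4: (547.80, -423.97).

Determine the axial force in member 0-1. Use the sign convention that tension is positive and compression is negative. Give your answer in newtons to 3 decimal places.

N=7 nodes, M=11 members, R=3 reactions → 2N=14, M+R=14
member 0 (0-1): L=2.8054, (cx,cy)=(0.3910,0.9204)
member 1 (0-2): L=2.5300, (cx,cy)=(1.0000,0.0000)
member 2 (1-2): L=2.9530, (cx,cy)=(0.4853,-0.8744)
member 3 (1-3): L=2.3200, (cx,cy)=(1.0000,-0.0004)
member 4 (2-3): L=2.7292, (cx,cy)=(0.3250,0.9457)
member 5 (2-4): L=2.1400, (cx,cy)=(1.0000,0.0000)
member 6 (3-4): L=2.8691, (cx,cy)=(0.4367,-0.8996)
member 7 (3-5): L=2.5083, (cx,cy)=(0.9851,0.1718)
member 8 (4-5): L=3.2489, (cx,cy)=(0.3749,0.9271)
member 9 (4-6): L=2.4300, (cx,cy)=(1.0000,0.0000)
member 10 (5-6): L=3.2467, (cx,cy)=(0.3733,-0.9277)
solve A·x = −loads:
  F[0-1] = -157.6587 N (compression)
  F[0-2] = +609.4501 N (tension)
  F[1-2] = +166.0251 N (tension)
  F[1-3] = -142.2169 N (compression)
  F[2-3] = -153.4998 N (compression)
  F[2-4] = +739.9056 N (tension)
  F[3-4] = +114.3687 N (tension)
  F[3-5] = -245.7079 N (compression)
  F[4-5] = +346.3437 N (tension)
  F[4-6] = +112.2125 N (tension)
  F[5-6] = -300.5948 N (compression)
  Rx@0 = -547.8000 N
  Ry@0 = +145.1052 N
  Ry@6 = +278.8648 N

-157.659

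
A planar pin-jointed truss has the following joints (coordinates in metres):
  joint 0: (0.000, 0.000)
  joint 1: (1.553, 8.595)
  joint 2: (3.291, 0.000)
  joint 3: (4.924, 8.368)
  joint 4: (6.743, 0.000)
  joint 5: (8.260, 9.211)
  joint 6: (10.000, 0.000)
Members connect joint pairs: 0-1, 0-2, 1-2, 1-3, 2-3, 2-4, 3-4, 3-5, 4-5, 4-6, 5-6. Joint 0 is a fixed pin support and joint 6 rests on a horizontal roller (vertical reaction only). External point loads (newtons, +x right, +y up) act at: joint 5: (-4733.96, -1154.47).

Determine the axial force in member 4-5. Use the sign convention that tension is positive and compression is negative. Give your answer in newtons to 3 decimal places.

N=7 nodes, M=11 members, R=3 reactions → 2N=14, M+R=14
member 0 (0-1): L=8.7342, (cx,cy)=(0.1778,0.9841)
member 1 (0-2): L=3.2910, (cx,cy)=(1.0000,0.0000)
member 2 (1-2): L=8.7690, (cx,cy)=(0.1982,-0.9802)
member 3 (1-3): L=3.3786, (cx,cy)=(0.9977,-0.0672)
member 4 (2-3): L=8.5258, (cx,cy)=(0.1915,0.9815)
member 5 (2-4): L=3.4520, (cx,cy)=(1.0000,0.0000)
member 6 (3-4): L=8.5634, (cx,cy)=(0.2124,-0.9772)
member 7 (3-5): L=3.4409, (cx,cy)=(0.9695,0.2450)
member 8 (4-5): L=9.3351, (cx,cy)=(0.1625,0.9867)
member 9 (4-6): L=3.2570, (cx,cy)=(1.0000,0.0000)
member 10 (5-6): L=9.3739, (cx,cy)=(0.1856,-0.9826)
solve A·x = −loads:
  F[0-1] = -4635.1885 N (compression)
  F[0-2] = -3909.7898 N (compression)
  F[1-2] = +4775.2942 N (tension)
  F[1-3] = -1774.6391 N (compression)
  F[2-3] = -4768.8526 N (compression)
  F[2-4] = -2049.9279 N (compression)
  F[3-4] = +3766.8480 N (tension)
  F[3-5] = -3593.6890 N (compression)
  F[4-5] = -3730.4734 N (compression)
  F[4-6] = -643.5711 N (compression)
  F[5-6] = +3467.1123 N (tension)
  Rx@0 = +4733.9600 N
  Ry@0 = +4561.3283 N
  Ry@6 = -3406.8583 N

-3730.473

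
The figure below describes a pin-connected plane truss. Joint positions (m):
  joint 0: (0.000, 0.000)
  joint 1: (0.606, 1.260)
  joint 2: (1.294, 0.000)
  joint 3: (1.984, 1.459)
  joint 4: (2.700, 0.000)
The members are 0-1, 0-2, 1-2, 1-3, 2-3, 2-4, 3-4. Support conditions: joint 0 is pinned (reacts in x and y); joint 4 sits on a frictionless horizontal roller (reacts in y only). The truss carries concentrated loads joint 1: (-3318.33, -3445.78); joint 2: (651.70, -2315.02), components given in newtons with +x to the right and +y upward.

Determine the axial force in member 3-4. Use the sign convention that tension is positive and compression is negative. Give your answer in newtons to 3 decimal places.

-372.416

N=5 nodes, M=7 members, R=3 reactions → 2N=10, M+R=10
member 0 (0-1): L=1.3982, (cx,cy)=(0.4334,0.9012)
member 1 (0-2): L=1.2940, (cx,cy)=(1.0000,0.0000)
member 2 (1-2): L=1.4356, (cx,cy)=(0.4792,-0.8777)
member 3 (1-3): L=1.3923, (cx,cy)=(0.9897,0.1429)
member 4 (2-3): L=1.6139, (cx,cy)=(0.4275,0.9040)
member 5 (2-4): L=1.4060, (cx,cy)=(1.0000,0.0000)
member 6 (3-4): L=1.6252, (cx,cy)=(0.4406,-0.8977)
solve A·x = −loads:
  F[0-1] = -6021.4664 N (compression)
  F[0-2] = -56.7549 N (compression)
  F[1-2] = +2199.8336 N (tension)
  F[1-3] = -349.3861 N (compression)
  F[2-3] = +425.0702 N (tension)
  F[2-4] = +164.0700 N (tension)
  F[3-4] = -372.4157 N (compression)
  Rx@0 = +2666.6300 N
  Ry@0 = +5426.4731 N
  Ry@4 = +334.3269 N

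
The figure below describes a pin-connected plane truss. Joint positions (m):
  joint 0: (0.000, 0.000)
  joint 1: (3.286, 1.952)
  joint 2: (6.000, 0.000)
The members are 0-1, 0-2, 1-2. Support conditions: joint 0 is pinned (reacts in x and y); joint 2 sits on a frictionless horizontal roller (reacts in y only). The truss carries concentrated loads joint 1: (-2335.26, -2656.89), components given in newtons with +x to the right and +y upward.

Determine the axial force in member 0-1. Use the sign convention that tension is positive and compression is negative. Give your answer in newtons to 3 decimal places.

-3840.730

N=3 nodes, M=3 members, R=3 reactions → 2N=6, M+R=6
member 0 (0-1): L=3.8221, (cx,cy)=(0.8597,0.5107)
member 1 (0-2): L=6.0000, (cx,cy)=(1.0000,0.0000)
member 2 (1-2): L=3.3431, (cx,cy)=(0.8118,-0.5839)
solve A·x = −loads:
  F[0-1] = -3840.7297 N (compression)
  F[0-2] = +966.7960 N (tension)
  F[1-2] = -1190.8859 N (compression)
  Rx@0 = +2335.2600 N
  Ry@0 = +1961.5378 N
  Ry@2 = +695.3522 N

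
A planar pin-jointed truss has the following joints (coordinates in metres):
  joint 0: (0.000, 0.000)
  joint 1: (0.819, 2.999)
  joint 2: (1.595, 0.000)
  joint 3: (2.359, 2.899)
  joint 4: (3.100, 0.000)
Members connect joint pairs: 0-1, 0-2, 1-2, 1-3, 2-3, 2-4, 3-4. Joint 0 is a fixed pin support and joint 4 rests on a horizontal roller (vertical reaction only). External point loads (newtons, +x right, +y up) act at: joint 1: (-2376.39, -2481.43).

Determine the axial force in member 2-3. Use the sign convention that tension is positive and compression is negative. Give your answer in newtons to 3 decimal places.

-1643.172

N=5 nodes, M=7 members, R=3 reactions → 2N=10, M+R=10
member 0 (0-1): L=3.1088, (cx,cy)=(0.2634,0.9647)
member 1 (0-2): L=1.5950, (cx,cy)=(1.0000,0.0000)
member 2 (1-2): L=3.0978, (cx,cy)=(0.2505,-0.9681)
member 3 (1-3): L=1.5432, (cx,cy)=(0.9979,-0.0648)
member 4 (2-3): L=2.9980, (cx,cy)=(0.2548,0.9670)
member 5 (2-4): L=1.5050, (cx,cy)=(1.0000,0.0000)
member 6 (3-4): L=2.9922, (cx,cy)=(0.2476,-0.9689)
solve A·x = −loads:
  F[0-1] = -4275.8641 N (compression)
  F[0-2] = -1249.9392 N (compression)
  F[1-2] = +1641.2501 N (tension)
  F[1-3] = +840.5681 N (tension)
  F[2-3] = -1643.1716 N (compression)
  F[2-4] = -420.0588 N (compression)
  F[3-4] = +1696.2232 N (tension)
  Rx@0 = +2376.3900 N
  Ry@0 = +4124.8179 N
  Ry@4 = -1643.3879 N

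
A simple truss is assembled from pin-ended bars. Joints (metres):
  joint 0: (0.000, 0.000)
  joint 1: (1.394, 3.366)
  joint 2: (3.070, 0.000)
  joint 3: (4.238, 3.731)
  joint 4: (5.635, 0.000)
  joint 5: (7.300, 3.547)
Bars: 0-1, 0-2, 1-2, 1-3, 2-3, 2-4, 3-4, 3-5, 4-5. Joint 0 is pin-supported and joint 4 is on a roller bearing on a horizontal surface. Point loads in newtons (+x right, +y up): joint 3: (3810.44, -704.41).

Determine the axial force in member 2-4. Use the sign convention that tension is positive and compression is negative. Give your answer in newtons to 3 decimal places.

N=6 nodes, M=9 members, R=3 reactions → 2N=12, M+R=12
member 0 (0-1): L=3.6432, (cx,cy)=(0.3826,0.9239)
member 1 (0-2): L=3.0700, (cx,cy)=(1.0000,0.0000)
member 2 (1-2): L=3.7602, (cx,cy)=(0.4457,-0.8952)
member 3 (1-3): L=2.8673, (cx,cy)=(0.9919,0.1273)
member 4 (2-3): L=3.9096, (cx,cy)=(0.2988,0.9543)
member 5 (2-4): L=2.5650, (cx,cy)=(1.0000,0.0000)
member 6 (3-4): L=3.9840, (cx,cy)=(0.3507,-0.9365)
member 7 (3-5): L=3.0675, (cx,cy)=(0.9982,-0.0600)
member 8 (4-5): L=3.9183, (cx,cy)=(0.4249,0.9052)
solve A·x = −loads:
  F[0-1] = +2541.7207 N (tension)
  F[0-2] = +2837.9102 N (tension)
  F[1-2] = -2334.6780 N (compression)
  F[1-3] = +2029.6629 N (tension)
  F[2-3] = +2189.9509 N (tension)
  F[2-4] = +1143.0289 N (tension)
  F[3-4] = -3259.6895 N (compression)
  F[3-5] = -0.0000 N (compression)
  F[4-5] = +0.0000 N (tension)
  Rx@0 = -3810.4400 N
  Ry@0 = -2348.3036 N
  Ry@4 = +3052.7136 N

1143.029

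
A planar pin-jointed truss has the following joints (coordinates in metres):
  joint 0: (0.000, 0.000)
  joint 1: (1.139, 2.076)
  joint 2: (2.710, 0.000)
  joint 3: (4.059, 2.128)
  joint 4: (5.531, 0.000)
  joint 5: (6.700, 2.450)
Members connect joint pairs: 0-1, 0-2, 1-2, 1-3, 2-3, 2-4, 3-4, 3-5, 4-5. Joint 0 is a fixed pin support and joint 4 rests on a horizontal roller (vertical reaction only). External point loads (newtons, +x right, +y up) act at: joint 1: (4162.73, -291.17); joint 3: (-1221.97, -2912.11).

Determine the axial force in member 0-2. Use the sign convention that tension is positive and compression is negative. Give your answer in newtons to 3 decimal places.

N=6 nodes, M=9 members, R=3 reactions → 2N=12, M+R=12
member 0 (0-1): L=2.3679, (cx,cy)=(0.4810,0.8767)
member 1 (0-2): L=2.7100, (cx,cy)=(1.0000,0.0000)
member 2 (1-2): L=2.6034, (cx,cy)=(0.6034,-0.7974)
member 3 (1-3): L=2.9205, (cx,cy)=(0.9998,0.0178)
member 4 (2-3): L=2.5196, (cx,cy)=(0.5354,0.8446)
member 5 (2-4): L=2.8210, (cx,cy)=(1.0000,0.0000)
member 6 (3-4): L=2.5875, (cx,cy)=(0.5689,-0.8224)
member 7 (3-5): L=2.6606, (cx,cy)=(0.9926,0.1210)
member 8 (4-5): L=2.7146, (cx,cy)=(0.4306,0.9025)
solve A·x = −loads:
  F[0-1] = +98.1687 N (tension)
  F[0-2] = +2893.5398 N (tension)
  F[1-2] = -557.4728 N (compression)
  F[1-3] = -3779.7098 N (compression)
  F[2-3] = +526.3314 N (tension)
  F[2-4] = +2275.3370 N (tension)
  F[3-4] = -3999.6194 N (compression)
  F[3-5] = -0.0000 N (compression)
  F[4-5] = +0.0000 N (tension)
  Rx@0 = -2940.7600 N
  Ry@0 = -86.0659 N
  Ry@4 = +3289.3459 N

2893.540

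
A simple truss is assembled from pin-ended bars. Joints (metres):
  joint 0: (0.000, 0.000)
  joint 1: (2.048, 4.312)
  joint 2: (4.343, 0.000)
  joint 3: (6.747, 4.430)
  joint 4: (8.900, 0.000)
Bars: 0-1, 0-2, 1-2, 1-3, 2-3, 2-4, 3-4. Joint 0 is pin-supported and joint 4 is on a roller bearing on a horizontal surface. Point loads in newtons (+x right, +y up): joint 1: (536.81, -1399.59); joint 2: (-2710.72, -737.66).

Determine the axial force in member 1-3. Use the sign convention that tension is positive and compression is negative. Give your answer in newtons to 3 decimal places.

N=5 nodes, M=7 members, R=3 reactions → 2N=10, M+R=10
member 0 (0-1): L=4.7736, (cx,cy)=(0.4290,0.9033)
member 1 (0-2): L=4.3430, (cx,cy)=(1.0000,0.0000)
member 2 (1-2): L=4.8847, (cx,cy)=(0.4698,-0.8828)
member 3 (1-3): L=4.7005, (cx,cy)=(0.9997,0.0251)
member 4 (2-3): L=5.0402, (cx,cy)=(0.4770,0.8789)
member 5 (2-4): L=4.5570, (cx,cy)=(1.0000,0.0000)
member 6 (3-4): L=4.9255, (cx,cy)=(0.4371,-0.8994)
solve A·x = −loads:
  F[0-1] = -1323.0958 N (compression)
  F[0-2] = -1606.2720 N (compression)
  F[1-2] = -259.5491 N (compression)
  F[1-3] = -982.8129 N (compression)
  F[2-3] = +1099.9557 N (tension)
  F[2-4] = +457.8677 N (tension)
  F[3-4] = -1047.4762 N (compression)
  Rx@0 = +2173.9100 N
  Ry@0 = +1195.1441 N
  Ry@4 = +942.1059 N

-982.813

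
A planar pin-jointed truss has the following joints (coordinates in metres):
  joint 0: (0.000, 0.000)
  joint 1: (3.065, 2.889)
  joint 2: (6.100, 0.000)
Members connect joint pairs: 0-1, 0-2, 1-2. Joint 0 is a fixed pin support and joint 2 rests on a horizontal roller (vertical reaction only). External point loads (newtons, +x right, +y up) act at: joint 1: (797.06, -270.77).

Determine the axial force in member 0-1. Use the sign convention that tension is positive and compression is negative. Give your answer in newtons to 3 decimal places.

353.946

N=3 nodes, M=3 members, R=3 reactions → 2N=6, M+R=6
member 0 (0-1): L=4.2120, (cx,cy)=(0.7277,0.6859)
member 1 (0-2): L=6.1000, (cx,cy)=(1.0000,0.0000)
member 2 (1-2): L=4.1902, (cx,cy)=(0.7243,-0.6895)
solve A·x = −loads:
  F[0-1] = +353.9464 N (tension)
  F[0-2] = +539.4964 N (tension)
  F[1-2] = -744.8379 N (compression)
  Rx@0 = -797.0600 N
  Ry@0 = -242.7737 N
  Ry@2 = +513.5437 N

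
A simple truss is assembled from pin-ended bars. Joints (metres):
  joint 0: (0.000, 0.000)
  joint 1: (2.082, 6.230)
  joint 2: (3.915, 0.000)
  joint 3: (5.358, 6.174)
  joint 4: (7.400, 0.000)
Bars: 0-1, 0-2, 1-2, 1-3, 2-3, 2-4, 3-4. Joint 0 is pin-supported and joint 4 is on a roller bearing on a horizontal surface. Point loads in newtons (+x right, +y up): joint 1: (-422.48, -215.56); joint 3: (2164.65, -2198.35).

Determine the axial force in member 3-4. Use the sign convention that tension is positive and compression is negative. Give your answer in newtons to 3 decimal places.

-3268.010

N=5 nodes, M=7 members, R=3 reactions → 2N=10, M+R=10
member 0 (0-1): L=6.5687, (cx,cy)=(0.3170,0.9484)
member 1 (0-2): L=3.9150, (cx,cy)=(1.0000,0.0000)
member 2 (1-2): L=6.4941, (cx,cy)=(0.2823,-0.9593)
member 3 (1-3): L=3.2765, (cx,cy)=(0.9999,-0.0171)
member 4 (2-3): L=6.3404, (cx,cy)=(0.2276,0.9738)
member 5 (2-4): L=3.4850, (cx,cy)=(1.0000,0.0000)
member 6 (3-4): L=6.5029, (cx,cy)=(0.3140,-0.9494)
solve A·x = −loads:
  F[0-1] = +726.2456 N (tension)
  F[0-2] = +1511.9803 N (tension)
  F[1-2] = -959.1448 N (compression)
  F[1-3] = +923.5309 N (tension)
  F[2-3] = +944.9423 N (tension)
  F[2-4] = +1026.1960 N (tension)
  F[3-4] = -3268.0097 N (compression)
  Rx@0 = -1742.1700 N
  Ry@0 = -688.8000 N
  Ry@4 = +3102.7100 N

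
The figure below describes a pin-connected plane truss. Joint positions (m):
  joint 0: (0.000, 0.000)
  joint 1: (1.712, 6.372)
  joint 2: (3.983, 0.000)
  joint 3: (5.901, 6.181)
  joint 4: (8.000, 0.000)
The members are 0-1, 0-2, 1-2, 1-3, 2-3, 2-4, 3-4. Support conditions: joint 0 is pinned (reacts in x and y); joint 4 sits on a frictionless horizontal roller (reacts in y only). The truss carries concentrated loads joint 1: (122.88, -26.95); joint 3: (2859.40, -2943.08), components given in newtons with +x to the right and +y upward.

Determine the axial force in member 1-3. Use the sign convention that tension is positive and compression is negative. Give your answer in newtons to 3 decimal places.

847.573

N=5 nodes, M=7 members, R=3 reactions → 2N=10, M+R=10
member 0 (0-1): L=6.5980, (cx,cy)=(0.2595,0.9658)
member 1 (0-2): L=3.9830, (cx,cy)=(1.0000,0.0000)
member 2 (1-2): L=6.7646, (cx,cy)=(0.3357,-0.9420)
member 3 (1-3): L=4.1934, (cx,cy)=(0.9990,-0.0455)
member 4 (2-3): L=6.4717, (cx,cy)=(0.2964,0.9551)
member 5 (2-4): L=4.0170, (cx,cy)=(1.0000,0.0000)
member 6 (3-4): L=6.5277, (cx,cy)=(0.3216,-0.9469)
solve A·x = −loads:
  F[0-1] = +1567.4286 N (tension)
  F[0-2] = +2575.5740 N (tension)
  F[1-2] = -1676.6061 N (compression)
  F[1-3] = +847.5730 N (tension)
  F[2-3] = +1653.5880 N (tension)
  F[2-4] = +1522.6408 N (tension)
  F[3-4] = -4735.2581 N (compression)
  Rx@0 = -2982.2800 N
  Ry@0 = -1513.7445 N
  Ry@4 = +4483.7745 N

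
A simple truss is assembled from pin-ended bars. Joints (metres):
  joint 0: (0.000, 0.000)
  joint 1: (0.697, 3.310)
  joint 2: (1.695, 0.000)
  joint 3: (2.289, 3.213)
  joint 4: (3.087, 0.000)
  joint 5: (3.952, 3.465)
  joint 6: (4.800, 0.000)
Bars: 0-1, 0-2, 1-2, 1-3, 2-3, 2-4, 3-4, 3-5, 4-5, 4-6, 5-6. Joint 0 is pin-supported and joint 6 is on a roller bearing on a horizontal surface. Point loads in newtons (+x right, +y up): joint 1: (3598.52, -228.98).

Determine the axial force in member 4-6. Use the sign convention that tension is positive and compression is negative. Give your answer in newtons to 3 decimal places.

N=7 nodes, M=11 members, R=3 reactions → 2N=14, M+R=14
member 0 (0-1): L=3.3826, (cx,cy)=(0.2061,0.9785)
member 1 (0-2): L=1.6950, (cx,cy)=(1.0000,0.0000)
member 2 (1-2): L=3.4572, (cx,cy)=(0.2887,-0.9574)
member 3 (1-3): L=1.5950, (cx,cy)=(0.9981,-0.0608)
member 4 (2-3): L=3.2674, (cx,cy)=(0.1818,0.9833)
member 5 (2-4): L=1.3920, (cx,cy)=(1.0000,0.0000)
member 6 (3-4): L=3.3106, (cx,cy)=(0.2410,-0.9705)
member 7 (3-5): L=1.6820, (cx,cy)=(0.9887,0.1498)
member 8 (4-5): L=3.5713, (cx,cy)=(0.2422,0.9702)
member 9 (4-6): L=1.7130, (cx,cy)=(1.0000,0.0000)
member 10 (5-6): L=3.5673, (cx,cy)=(0.2377,-0.9713)
solve A·x = −loads:
  F[0-1] = +2335.8763 N (tension)
  F[0-2] = +3117.2006 N (tension)
  F[1-2] = -2473.6158 N (compression)
  F[1-3] = -2407.5875 N (compression)
  F[2-3] = +2408.4397 N (tension)
  F[2-4] = +1965.2926 N (tension)
  F[3-4] = -2792.8734 N (compression)
  F[3-5] = -1306.8411 N (compression)
  F[4-5] = +2793.7073 N (tension)
  F[4-6] = +615.4373 N (tension)
  F[5-6] = -2588.9431 N (compression)
  Rx@0 = -3598.5200 N
  Ry@0 = -2285.7492 N
  Ry@6 = +2514.7292 N

615.437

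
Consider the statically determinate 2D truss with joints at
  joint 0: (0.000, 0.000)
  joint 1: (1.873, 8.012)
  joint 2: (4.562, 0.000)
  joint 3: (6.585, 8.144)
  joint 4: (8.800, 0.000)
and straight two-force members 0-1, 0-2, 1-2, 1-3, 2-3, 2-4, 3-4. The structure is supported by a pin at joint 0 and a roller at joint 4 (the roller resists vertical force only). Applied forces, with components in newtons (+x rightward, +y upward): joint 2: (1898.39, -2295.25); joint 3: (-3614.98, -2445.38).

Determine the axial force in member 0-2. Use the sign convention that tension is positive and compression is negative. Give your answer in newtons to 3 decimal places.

-532.199

N=5 nodes, M=7 members, R=3 reactions → 2N=10, M+R=10
member 0 (0-1): L=8.2280, (cx,cy)=(0.2276,0.9737)
member 1 (0-2): L=4.5620, (cx,cy)=(1.0000,0.0000)
member 2 (1-2): L=8.4512, (cx,cy)=(0.3182,-0.9480)
member 3 (1-3): L=4.7138, (cx,cy)=(0.9996,0.0280)
member 4 (2-3): L=8.3915, (cx,cy)=(0.2411,0.9705)
member 5 (2-4): L=4.2380, (cx,cy)=(1.0000,0.0000)
member 6 (3-4): L=8.4398, (cx,cy)=(0.2624,-0.9649)
solve A·x = −loads:
  F[0-1] = -5202.9831 N (compression)
  F[0-2] = -532.1993 N (compression)
  F[1-2] = +5259.6665 N (tension)
  F[1-3] = -2859.0298 N (compression)
  F[2-3] = -2772.8571 N (compression)
  F[2-4] = -88.5985 N (compression)
  F[3-4] = +337.5880 N (tension)
  Rx@0 = +1716.5900 N
  Ry@0 = +5066.3845 N
  Ry@4 = -325.7545 N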